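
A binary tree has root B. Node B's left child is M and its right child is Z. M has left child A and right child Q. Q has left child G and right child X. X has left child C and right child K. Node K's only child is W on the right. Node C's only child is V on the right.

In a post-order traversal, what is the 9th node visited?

Post-order visits the left subtree, then the right subtree, then the node.
At B: go left to M.
  At M: go left to A.
    A is a leaf — visit A.
  At M: go right to Q.
    At Q: go left to G.
      G is a leaf — visit G.
    At Q: go right to X.
      At X: go left to C.
        At C: no left child.
        At C: go right to V.
          V is a leaf — visit V.
        Visit C.
      At X: go right to K.
        At K: no left child.
        At K: go right to W.
          W is a leaf — visit W.
        Visit K.
      Visit X.
    Visit Q.
  Visit M.
At B: go right to Z.
  Z is a leaf — visit Z.
Visit B.
Full post-order sequence: A, G, V, C, W, K, X, Q, M, Z, B.

M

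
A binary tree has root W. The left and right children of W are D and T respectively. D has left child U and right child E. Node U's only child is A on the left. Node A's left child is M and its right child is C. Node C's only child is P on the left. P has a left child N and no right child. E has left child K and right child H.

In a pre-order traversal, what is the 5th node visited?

M

Pre-order visits the node, then its left subtree, then its right subtree.
Visit W.
At W: go left to D.
  Visit D.
  At D: go left to U.
    Visit U.
    At U: go left to A.
      Visit A.
      At A: go left to M.
        M is a leaf — visit M.
      At A: go right to C.
        Visit C.
        At C: go left to P.
          Visit P.
          At P: go left to N.
            N is a leaf — visit N.
          At P: no right child.
        At C: no right child.
    At U: no right child.
  At D: go right to E.
    Visit E.
    At E: go left to K.
      K is a leaf — visit K.
    At E: go right to H.
      H is a leaf — visit H.
At W: go right to T.
  T is a leaf — visit T.
Full pre-order sequence: W, D, U, A, M, C, P, N, E, K, H, T.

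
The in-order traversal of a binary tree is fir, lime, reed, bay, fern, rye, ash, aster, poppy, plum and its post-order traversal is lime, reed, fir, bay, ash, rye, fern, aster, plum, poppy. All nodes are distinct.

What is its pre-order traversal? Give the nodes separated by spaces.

The last element of post-order is the root; it splits in-order into left and right subtrees.
Root poppy: left subtree has 8 nodes {fir, lime, reed, bay, fern, rye, ash, aster}, right has 1 {plum}.
  Root aster: left subtree has 7 nodes {fir, lime, reed, bay, fern, rye, ash}, right has 0 { }.
    Root fern: left subtree has 4 nodes {fir, lime, reed, bay}, right has 2 {rye, ash}.
      Root bay: left subtree has 3 nodes {fir, lime, reed}, right has 0 { }.
        Root fir: left subtree has 0 nodes { }, right has 2 {lime, reed}.
          Root reed: left subtree has 1 node {lime}, right has 0 { }.
      Root rye: left subtree has 0 nodes { }, right has 1 {ash}.

poppy aster fern bay fir reed lime rye ash plum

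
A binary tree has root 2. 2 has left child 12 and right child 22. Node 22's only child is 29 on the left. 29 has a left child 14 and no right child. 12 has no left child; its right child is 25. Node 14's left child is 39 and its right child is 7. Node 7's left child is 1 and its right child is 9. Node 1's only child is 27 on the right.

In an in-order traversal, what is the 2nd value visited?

25

In-order visits the left subtree, then the node, then the right subtree.
At 2: go left to 12.
  At 12: no left child.
  Visit 12.
  At 12: go right to 25.
    25 is a leaf — visit 25.
Visit 2.
At 2: go right to 22.
  At 22: go left to 29.
    At 29: go left to 14.
      At 14: go left to 39.
        39 is a leaf — visit 39.
      Visit 14.
      At 14: go right to 7.
        At 7: go left to 1.
          At 1: no left child.
          Visit 1.
          At 1: go right to 27.
            27 is a leaf — visit 27.
        Visit 7.
        At 7: go right to 9.
          9 is a leaf — visit 9.
    Visit 29.
    At 29: no right child.
  Visit 22.
  At 22: no right child.
Full in-order sequence: 12, 25, 2, 39, 14, 1, 27, 7, 9, 29, 22.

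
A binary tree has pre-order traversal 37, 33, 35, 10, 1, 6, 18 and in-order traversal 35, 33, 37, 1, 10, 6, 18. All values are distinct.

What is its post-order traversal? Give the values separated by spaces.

35 33 1 18 6 10 37

The first element of pre-order is the root; it splits in-order into left and right subtrees.
Root 37: left subtree has 2 nodes {35, 33}, right has 4 {1, 10, 6, 18}.
  Root 33: left subtree has 1 node {35}, right has 0 { }.
  Root 10: left subtree has 1 node {1}, right has 2 {6, 18}.
    Root 6: left subtree has 0 nodes { }, right has 1 {18}.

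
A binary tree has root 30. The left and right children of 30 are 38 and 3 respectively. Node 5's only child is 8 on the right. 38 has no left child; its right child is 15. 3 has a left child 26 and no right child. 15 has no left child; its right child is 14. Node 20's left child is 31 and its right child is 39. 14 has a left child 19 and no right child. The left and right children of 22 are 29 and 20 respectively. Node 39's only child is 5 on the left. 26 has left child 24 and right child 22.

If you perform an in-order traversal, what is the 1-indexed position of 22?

In-order visits the left subtree, then the node, then the right subtree.
At 30: go left to 38.
  At 38: no left child.
  Visit 38.
  At 38: go right to 15.
    At 15: no left child.
    Visit 15.
    At 15: go right to 14.
      At 14: go left to 19.
        19 is a leaf — visit 19.
      Visit 14.
      At 14: no right child.
Visit 30.
At 30: go right to 3.
  At 3: go left to 26.
    At 26: go left to 24.
      24 is a leaf — visit 24.
    Visit 26.
    At 26: go right to 22.
      At 22: go left to 29.
        29 is a leaf — visit 29.
      Visit 22.
      At 22: go right to 20.
        At 20: go left to 31.
          31 is a leaf — visit 31.
        Visit 20.
        At 20: go right to 39.
          At 39: go left to 5.
            At 5: no left child.
            Visit 5.
            At 5: go right to 8.
              8 is a leaf — visit 8.
          Visit 39.
          At 39: no right child.
  Visit 3.
  At 3: no right child.
Full in-order sequence: 38, 15, 19, 14, 30, 24, 26, 29, 22, 31, 20, 5, 8, 39, 3.

9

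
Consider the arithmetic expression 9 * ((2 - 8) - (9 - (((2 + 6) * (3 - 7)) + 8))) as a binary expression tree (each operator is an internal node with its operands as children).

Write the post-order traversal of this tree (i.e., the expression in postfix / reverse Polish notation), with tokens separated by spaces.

Post-order on an expression tree gives postfix notation: for each operator, emit left operand, right operand, then the operator.

9 2 8 - 9 2 6 + 3 7 - * 8 + - - *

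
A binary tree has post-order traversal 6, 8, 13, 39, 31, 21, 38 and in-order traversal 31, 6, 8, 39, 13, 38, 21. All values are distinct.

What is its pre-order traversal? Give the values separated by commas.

The last element of post-order is the root; it splits in-order into left and right subtrees.
Root 38: left subtree has 5 nodes {31, 6, 8, 39, 13}, right has 1 {21}.
  Root 31: left subtree has 0 nodes { }, right has 4 {6, 8, 39, 13}.
    Root 39: left subtree has 2 nodes {6, 8}, right has 1 {13}.
      Root 8: left subtree has 1 node {6}, right has 0 { }.

38, 31, 39, 8, 6, 13, 21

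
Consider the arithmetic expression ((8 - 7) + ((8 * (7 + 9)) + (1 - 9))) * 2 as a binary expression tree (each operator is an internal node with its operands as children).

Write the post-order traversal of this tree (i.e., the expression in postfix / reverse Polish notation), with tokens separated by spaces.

8 7 - 8 7 9 + * 1 9 - + + 2 *

Post-order on an expression tree gives postfix notation: for each operator, emit left operand, right operand, then the operator.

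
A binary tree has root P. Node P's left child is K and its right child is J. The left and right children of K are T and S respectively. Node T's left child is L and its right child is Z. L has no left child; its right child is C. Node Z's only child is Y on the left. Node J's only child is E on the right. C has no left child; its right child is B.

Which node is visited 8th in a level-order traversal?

Z

Level-order visits nodes level by level from the root, left to right within each level.
Level 0: P
Level 1: K, J
Level 2: T, S, E
Level 3: L, Z
Level 4: C, Y
Level 5: B
Full level-order sequence: P, K, J, T, S, E, L, Z, C, Y, B.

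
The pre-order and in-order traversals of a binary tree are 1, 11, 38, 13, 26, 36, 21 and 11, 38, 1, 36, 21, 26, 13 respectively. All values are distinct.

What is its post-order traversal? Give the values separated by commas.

The first element of pre-order is the root; it splits in-order into left and right subtrees.
Root 1: left subtree has 2 nodes {11, 38}, right has 4 {36, 21, 26, 13}.
  Root 11: left subtree has 0 nodes { }, right has 1 {38}.
  Root 13: left subtree has 3 nodes {36, 21, 26}, right has 0 { }.
    Root 26: left subtree has 2 nodes {36, 21}, right has 0 { }.
      Root 36: left subtree has 0 nodes { }, right has 1 {21}.

38, 11, 21, 36, 26, 13, 1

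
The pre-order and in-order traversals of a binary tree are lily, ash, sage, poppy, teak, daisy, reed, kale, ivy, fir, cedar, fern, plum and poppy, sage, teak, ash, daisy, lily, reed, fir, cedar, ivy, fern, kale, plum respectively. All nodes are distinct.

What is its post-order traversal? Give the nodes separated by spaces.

The first element of pre-order is the root; it splits in-order into left and right subtrees.
Root lily: left subtree has 5 nodes {poppy, sage, teak, ash, daisy}, right has 7 {reed, fir, cedar, ivy, fern, kale, plum}.
  Root ash: left subtree has 3 nodes {poppy, sage, teak}, right has 1 {daisy}.
    Root sage: left subtree has 1 node {poppy}, right has 1 {teak}.
  Root reed: left subtree has 0 nodes { }, right has 6 {fir, cedar, ivy, fern, kale, plum}.
    Root kale: left subtree has 4 nodes {fir, cedar, ivy, fern}, right has 1 {plum}.
      Root ivy: left subtree has 2 nodes {fir, cedar}, right has 1 {fern}.
        Root fir: left subtree has 0 nodes { }, right has 1 {cedar}.

poppy teak sage daisy ash cedar fir fern ivy plum kale reed lily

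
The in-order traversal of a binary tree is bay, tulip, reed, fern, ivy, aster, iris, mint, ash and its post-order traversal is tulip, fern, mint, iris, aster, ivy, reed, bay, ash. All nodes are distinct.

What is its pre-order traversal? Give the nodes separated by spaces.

The last element of post-order is the root; it splits in-order into left and right subtrees.
Root ash: left subtree has 8 nodes {bay, tulip, reed, fern, ivy, aster, iris, mint}, right has 0 { }.
  Root bay: left subtree has 0 nodes { }, right has 7 {tulip, reed, fern, ivy, aster, iris, mint}.
    Root reed: left subtree has 1 node {tulip}, right has 5 {fern, ivy, aster, iris, mint}.
      Root ivy: left subtree has 1 node {fern}, right has 3 {aster, iris, mint}.
        Root aster: left subtree has 0 nodes { }, right has 2 {iris, mint}.
          Root iris: left subtree has 0 nodes { }, right has 1 {mint}.

ash bay reed tulip ivy fern aster iris mint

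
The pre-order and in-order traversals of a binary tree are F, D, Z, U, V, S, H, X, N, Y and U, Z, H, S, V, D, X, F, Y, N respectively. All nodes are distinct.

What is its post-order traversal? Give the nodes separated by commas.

U, H, S, V, Z, X, D, Y, N, F

The first element of pre-order is the root; it splits in-order into left and right subtrees.
Root F: left subtree has 7 nodes {U, Z, H, S, V, D, X}, right has 2 {Y, N}.
  Root D: left subtree has 5 nodes {U, Z, H, S, V}, right has 1 {X}.
    Root Z: left subtree has 1 node {U}, right has 3 {H, S, V}.
      Root V: left subtree has 2 nodes {H, S}, right has 0 { }.
        Root S: left subtree has 1 node {H}, right has 0 { }.
  Root N: left subtree has 1 node {Y}, right has 0 { }.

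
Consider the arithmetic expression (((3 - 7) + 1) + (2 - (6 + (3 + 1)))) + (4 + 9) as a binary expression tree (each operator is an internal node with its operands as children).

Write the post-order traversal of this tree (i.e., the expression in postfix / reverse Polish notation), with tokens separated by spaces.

3 7 - 1 + 2 6 3 1 + + - + 4 9 + +

Post-order on an expression tree gives postfix notation: for each operator, emit left operand, right operand, then the operator.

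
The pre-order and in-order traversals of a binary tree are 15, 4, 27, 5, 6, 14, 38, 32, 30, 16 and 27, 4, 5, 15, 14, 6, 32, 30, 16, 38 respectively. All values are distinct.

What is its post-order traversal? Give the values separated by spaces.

The first element of pre-order is the root; it splits in-order into left and right subtrees.
Root 15: left subtree has 3 nodes {27, 4, 5}, right has 6 {14, 6, 32, 30, 16, 38}.
  Root 4: left subtree has 1 node {27}, right has 1 {5}.
  Root 6: left subtree has 1 node {14}, right has 4 {32, 30, 16, 38}.
    Root 38: left subtree has 3 nodes {32, 30, 16}, right has 0 { }.
      Root 32: left subtree has 0 nodes { }, right has 2 {30, 16}.
        Root 30: left subtree has 0 nodes { }, right has 1 {16}.

27 5 4 14 16 30 32 38 6 15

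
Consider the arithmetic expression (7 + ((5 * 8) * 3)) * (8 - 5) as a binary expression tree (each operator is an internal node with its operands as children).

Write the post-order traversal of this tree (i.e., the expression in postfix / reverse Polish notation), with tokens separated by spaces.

Post-order on an expression tree gives postfix notation: for each operator, emit left operand, right operand, then the operator.

7 5 8 * 3 * + 8 5 - *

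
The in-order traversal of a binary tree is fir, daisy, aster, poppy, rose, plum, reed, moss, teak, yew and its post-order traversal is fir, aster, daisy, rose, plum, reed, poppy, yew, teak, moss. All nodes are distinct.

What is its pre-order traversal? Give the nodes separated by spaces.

moss poppy daisy fir aster reed plum rose teak yew

The last element of post-order is the root; it splits in-order into left and right subtrees.
Root moss: left subtree has 7 nodes {fir, daisy, aster, poppy, rose, plum, reed}, right has 2 {teak, yew}.
  Root poppy: left subtree has 3 nodes {fir, daisy, aster}, right has 3 {rose, plum, reed}.
    Root daisy: left subtree has 1 node {fir}, right has 1 {aster}.
    Root reed: left subtree has 2 nodes {rose, plum}, right has 0 { }.
      Root plum: left subtree has 1 node {rose}, right has 0 { }.
  Root teak: left subtree has 0 nodes { }, right has 1 {yew}.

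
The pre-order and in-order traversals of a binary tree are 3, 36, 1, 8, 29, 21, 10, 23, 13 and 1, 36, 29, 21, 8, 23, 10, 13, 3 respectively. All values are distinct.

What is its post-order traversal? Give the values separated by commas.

1, 21, 29, 23, 13, 10, 8, 36, 3

The first element of pre-order is the root; it splits in-order into left and right subtrees.
Root 3: left subtree has 8 nodes {1, 36, 29, 21, 8, 23, 10, 13}, right has 0 { }.
  Root 36: left subtree has 1 node {1}, right has 6 {29, 21, 8, 23, 10, 13}.
    Root 8: left subtree has 2 nodes {29, 21}, right has 3 {23, 10, 13}.
      Root 29: left subtree has 0 nodes { }, right has 1 {21}.
      Root 10: left subtree has 1 node {23}, right has 1 {13}.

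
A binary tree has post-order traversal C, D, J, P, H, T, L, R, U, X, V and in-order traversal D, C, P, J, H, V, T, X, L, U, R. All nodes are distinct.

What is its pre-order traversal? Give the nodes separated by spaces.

The last element of post-order is the root; it splits in-order into left and right subtrees.
Root V: left subtree has 5 nodes {D, C, P, J, H}, right has 5 {T, X, L, U, R}.
  Root H: left subtree has 4 nodes {D, C, P, J}, right has 0 { }.
    Root P: left subtree has 2 nodes {D, C}, right has 1 {J}.
      Root D: left subtree has 0 nodes { }, right has 1 {C}.
  Root X: left subtree has 1 node {T}, right has 3 {L, U, R}.
    Root U: left subtree has 1 node {L}, right has 1 {R}.

V H P D C J X T U L R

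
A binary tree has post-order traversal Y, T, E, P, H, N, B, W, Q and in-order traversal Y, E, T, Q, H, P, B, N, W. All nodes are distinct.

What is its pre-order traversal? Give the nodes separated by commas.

Q, E, Y, T, W, B, H, P, N

The last element of post-order is the root; it splits in-order into left and right subtrees.
Root Q: left subtree has 3 nodes {Y, E, T}, right has 5 {H, P, B, N, W}.
  Root E: left subtree has 1 node {Y}, right has 1 {T}.
  Root W: left subtree has 4 nodes {H, P, B, N}, right has 0 { }.
    Root B: left subtree has 2 nodes {H, P}, right has 1 {N}.
      Root H: left subtree has 0 nodes { }, right has 1 {P}.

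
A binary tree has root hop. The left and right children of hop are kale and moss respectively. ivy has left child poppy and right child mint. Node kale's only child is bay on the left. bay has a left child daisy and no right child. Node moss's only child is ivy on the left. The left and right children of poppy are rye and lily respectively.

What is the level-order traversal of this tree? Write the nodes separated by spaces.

hop kale moss bay ivy daisy poppy mint rye lily

Level-order visits nodes level by level from the root, left to right within each level.
Level 0: hop
Level 1: kale, moss
Level 2: bay, ivy
Level 3: daisy, poppy, mint
Level 4: rye, lily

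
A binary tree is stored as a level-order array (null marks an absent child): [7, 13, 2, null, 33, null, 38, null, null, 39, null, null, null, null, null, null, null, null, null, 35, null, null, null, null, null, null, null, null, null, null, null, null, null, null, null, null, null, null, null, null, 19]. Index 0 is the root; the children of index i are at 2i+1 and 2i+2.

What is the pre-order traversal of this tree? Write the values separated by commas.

Pre-order visits the node, then its left subtree, then its right subtree.
Visit 7.
At 7: go left to 13.
  Visit 13.
  At 13: no left child.
  At 13: go right to 33.
    Visit 33.
    At 33: go left to 39.
      Visit 39.
      At 39: go left to 35.
        Visit 35.
        At 35: no left child.
        At 35: go right to 19.
          19 is a leaf — visit 19.
      At 39: no right child.
    At 33: no right child.
At 7: go right to 2.
  Visit 2.
  At 2: no left child.
  At 2: go right to 38.
    38 is a leaf — visit 38.

7, 13, 33, 39, 35, 19, 2, 38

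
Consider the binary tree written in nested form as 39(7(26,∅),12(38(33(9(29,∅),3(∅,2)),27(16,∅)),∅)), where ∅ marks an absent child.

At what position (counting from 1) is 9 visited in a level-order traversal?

8

Level-order visits nodes level by level from the root, left to right within each level.
Level 0: 39
Level 1: 7, 12
Level 2: 26, 38
Level 3: 33, 27
Level 4: 9, 3, 16
Level 5: 29, 2
Full level-order sequence: 39, 7, 12, 26, 38, 33, 27, 9, 3, 16, 29, 2.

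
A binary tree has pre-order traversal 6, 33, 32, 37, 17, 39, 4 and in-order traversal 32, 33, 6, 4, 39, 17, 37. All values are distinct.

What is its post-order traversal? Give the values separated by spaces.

The first element of pre-order is the root; it splits in-order into left and right subtrees.
Root 6: left subtree has 2 nodes {32, 33}, right has 4 {4, 39, 17, 37}.
  Root 33: left subtree has 1 node {32}, right has 0 { }.
  Root 37: left subtree has 3 nodes {4, 39, 17}, right has 0 { }.
    Root 17: left subtree has 2 nodes {4, 39}, right has 0 { }.
      Root 39: left subtree has 1 node {4}, right has 0 { }.

32 33 4 39 17 37 6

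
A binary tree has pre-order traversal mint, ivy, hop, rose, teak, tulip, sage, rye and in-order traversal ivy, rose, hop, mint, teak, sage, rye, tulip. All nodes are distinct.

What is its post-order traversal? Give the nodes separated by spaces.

The first element of pre-order is the root; it splits in-order into left and right subtrees.
Root mint: left subtree has 3 nodes {ivy, rose, hop}, right has 4 {teak, sage, rye, tulip}.
  Root ivy: left subtree has 0 nodes { }, right has 2 {rose, hop}.
    Root hop: left subtree has 1 node {rose}, right has 0 { }.
  Root teak: left subtree has 0 nodes { }, right has 3 {sage, rye, tulip}.
    Root tulip: left subtree has 2 nodes {sage, rye}, right has 0 { }.
      Root sage: left subtree has 0 nodes { }, right has 1 {rye}.

rose hop ivy rye sage tulip teak mint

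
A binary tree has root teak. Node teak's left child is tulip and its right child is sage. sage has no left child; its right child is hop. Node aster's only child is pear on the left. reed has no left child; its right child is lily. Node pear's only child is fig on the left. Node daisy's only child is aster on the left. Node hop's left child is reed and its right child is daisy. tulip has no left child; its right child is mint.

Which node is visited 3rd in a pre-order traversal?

mint

Pre-order visits the node, then its left subtree, then its right subtree.
Visit teak.
At teak: go left to tulip.
  Visit tulip.
  At tulip: no left child.
  At tulip: go right to mint.
    mint is a leaf — visit mint.
At teak: go right to sage.
  Visit sage.
  At sage: no left child.
  At sage: go right to hop.
    Visit hop.
    At hop: go left to reed.
      Visit reed.
      At reed: no left child.
      At reed: go right to lily.
        lily is a leaf — visit lily.
    At hop: go right to daisy.
      Visit daisy.
      At daisy: go left to aster.
        Visit aster.
        At aster: go left to pear.
          Visit pear.
          At pear: go left to fig.
            fig is a leaf — visit fig.
          At pear: no right child.
        At aster: no right child.
      At daisy: no right child.
Full pre-order sequence: teak, tulip, mint, sage, hop, reed, lily, daisy, aster, pear, fig.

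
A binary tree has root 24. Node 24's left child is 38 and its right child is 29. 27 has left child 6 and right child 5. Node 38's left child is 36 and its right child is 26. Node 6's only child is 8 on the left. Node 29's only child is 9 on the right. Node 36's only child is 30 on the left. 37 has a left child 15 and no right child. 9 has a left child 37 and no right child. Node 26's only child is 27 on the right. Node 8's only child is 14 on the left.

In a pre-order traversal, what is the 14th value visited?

15

Pre-order visits the node, then its left subtree, then its right subtree.
Visit 24.
At 24: go left to 38.
  Visit 38.
  At 38: go left to 36.
    Visit 36.
    At 36: go left to 30.
      30 is a leaf — visit 30.
    At 36: no right child.
  At 38: go right to 26.
    Visit 26.
    At 26: no left child.
    At 26: go right to 27.
      Visit 27.
      At 27: go left to 6.
        Visit 6.
        At 6: go left to 8.
          Visit 8.
          At 8: go left to 14.
            14 is a leaf — visit 14.
          At 8: no right child.
        At 6: no right child.
      At 27: go right to 5.
        5 is a leaf — visit 5.
At 24: go right to 29.
  Visit 29.
  At 29: no left child.
  At 29: go right to 9.
    Visit 9.
    At 9: go left to 37.
      Visit 37.
      At 37: go left to 15.
        15 is a leaf — visit 15.
      At 37: no right child.
    At 9: no right child.
Full pre-order sequence: 24, 38, 36, 30, 26, 27, 6, 8, 14, 5, 29, 9, 37, 15.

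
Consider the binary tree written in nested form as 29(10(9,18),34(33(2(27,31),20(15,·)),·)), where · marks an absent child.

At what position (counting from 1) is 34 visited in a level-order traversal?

3

Level-order visits nodes level by level from the root, left to right within each level.
Level 0: 29
Level 1: 10, 34
Level 2: 9, 18, 33
Level 3: 2, 20
Level 4: 27, 31, 15
Full level-order sequence: 29, 10, 34, 9, 18, 33, 2, 20, 27, 31, 15.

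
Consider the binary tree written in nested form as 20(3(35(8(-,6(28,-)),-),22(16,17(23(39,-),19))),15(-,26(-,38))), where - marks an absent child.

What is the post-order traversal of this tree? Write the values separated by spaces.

Post-order visits the left subtree, then the right subtree, then the node.
At 20: go left to 3.
  At 3: go left to 35.
    At 35: go left to 8.
      At 8: no left child.
      At 8: go right to 6.
        At 6: go left to 28.
          28 is a leaf — visit 28.
        At 6: no right child.
        Visit 6.
      Visit 8.
    At 35: no right child.
    Visit 35.
  At 3: go right to 22.
    At 22: go left to 16.
      16 is a leaf — visit 16.
    At 22: go right to 17.
      At 17: go left to 23.
        At 23: go left to 39.
          39 is a leaf — visit 39.
        At 23: no right child.
        Visit 23.
      At 17: go right to 19.
        19 is a leaf — visit 19.
      Visit 17.
    Visit 22.
  Visit 3.
At 20: go right to 15.
  At 15: no left child.
  At 15: go right to 26.
    At 26: no left child.
    At 26: go right to 38.
      38 is a leaf — visit 38.
    Visit 26.
  Visit 15.
Visit 20.

28 6 8 35 16 39 23 19 17 22 3 38 26 15 20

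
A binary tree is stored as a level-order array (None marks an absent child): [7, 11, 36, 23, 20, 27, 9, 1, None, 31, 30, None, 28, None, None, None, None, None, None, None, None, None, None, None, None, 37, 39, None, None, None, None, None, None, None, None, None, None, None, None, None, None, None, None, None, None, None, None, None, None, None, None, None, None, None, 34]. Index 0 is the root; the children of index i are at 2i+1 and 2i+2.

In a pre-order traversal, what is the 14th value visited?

9

Pre-order visits the node, then its left subtree, then its right subtree.
Visit 7.
At 7: go left to 11.
  Visit 11.
  At 11: go left to 23.
    Visit 23.
    At 23: go left to 1.
      1 is a leaf — visit 1.
    At 23: no right child.
  At 11: go right to 20.
    Visit 20.
    At 20: go left to 31.
      31 is a leaf — visit 31.
    At 20: go right to 30.
      30 is a leaf — visit 30.
At 7: go right to 36.
  Visit 36.
  At 36: go left to 27.
    Visit 27.
    At 27: no left child.
    At 27: go right to 28.
      Visit 28.
      At 28: go left to 37.
        37 is a leaf — visit 37.
      At 28: go right to 39.
        Visit 39.
        At 39: no left child.
        At 39: go right to 34.
          34 is a leaf — visit 34.
  At 36: go right to 9.
    9 is a leaf — visit 9.
Full pre-order sequence: 7, 11, 23, 1, 20, 31, 30, 36, 27, 28, 37, 39, 34, 9.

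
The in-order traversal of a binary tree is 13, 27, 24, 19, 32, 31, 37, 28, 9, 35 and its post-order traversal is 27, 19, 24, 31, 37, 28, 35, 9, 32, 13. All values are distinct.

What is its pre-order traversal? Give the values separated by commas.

13, 32, 24, 27, 19, 9, 28, 37, 31, 35

The last element of post-order is the root; it splits in-order into left and right subtrees.
Root 13: left subtree has 0 nodes { }, right has 9 {27, 24, 19, 32, 31, 37, 28, 9, 35}.
  Root 32: left subtree has 3 nodes {27, 24, 19}, right has 5 {31, 37, 28, 9, 35}.
    Root 24: left subtree has 1 node {27}, right has 1 {19}.
    Root 9: left subtree has 3 nodes {31, 37, 28}, right has 1 {35}.
      Root 28: left subtree has 2 nodes {31, 37}, right has 0 { }.
        Root 37: left subtree has 1 node {31}, right has 0 { }.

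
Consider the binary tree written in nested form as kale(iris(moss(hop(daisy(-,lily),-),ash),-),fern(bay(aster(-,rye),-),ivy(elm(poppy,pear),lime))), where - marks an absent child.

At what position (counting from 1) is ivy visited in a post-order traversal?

14

Post-order visits the left subtree, then the right subtree, then the node.
At kale: go left to iris.
  At iris: go left to moss.
    At moss: go left to hop.
      At hop: go left to daisy.
        At daisy: no left child.
        At daisy: go right to lily.
          lily is a leaf — visit lily.
        Visit daisy.
      At hop: no right child.
      Visit hop.
    At moss: go right to ash.
      ash is a leaf — visit ash.
    Visit moss.
  At iris: no right child.
  Visit iris.
At kale: go right to fern.
  At fern: go left to bay.
    At bay: go left to aster.
      At aster: no left child.
      At aster: go right to rye.
        rye is a leaf — visit rye.
      Visit aster.
    At bay: no right child.
    Visit bay.
  At fern: go right to ivy.
    At ivy: go left to elm.
      At elm: go left to poppy.
        poppy is a leaf — visit poppy.
      At elm: go right to pear.
        pear is a leaf — visit pear.
      Visit elm.
    At ivy: go right to lime.
      lime is a leaf — visit lime.
    Visit ivy.
  Visit fern.
Visit kale.
Full post-order sequence: lily, daisy, hop, ash, moss, iris, rye, aster, bay, poppy, pear, elm, lime, ivy, fern, kale.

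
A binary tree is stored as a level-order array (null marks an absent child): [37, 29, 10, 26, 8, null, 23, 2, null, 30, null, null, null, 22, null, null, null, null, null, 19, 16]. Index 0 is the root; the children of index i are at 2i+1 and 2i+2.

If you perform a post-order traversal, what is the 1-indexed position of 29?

7

Post-order visits the left subtree, then the right subtree, then the node.
At 37: go left to 29.
  At 29: go left to 26.
    At 26: go left to 2.
      2 is a leaf — visit 2.
    At 26: no right child.
    Visit 26.
  At 29: go right to 8.
    At 8: go left to 30.
      At 30: go left to 19.
        19 is a leaf — visit 19.
      At 30: go right to 16.
        16 is a leaf — visit 16.
      Visit 30.
    At 8: no right child.
    Visit 8.
  Visit 29.
At 37: go right to 10.
  At 10: no left child.
  At 10: go right to 23.
    At 23: go left to 22.
      22 is a leaf — visit 22.
    At 23: no right child.
    Visit 23.
  Visit 10.
Visit 37.
Full post-order sequence: 2, 26, 19, 16, 30, 8, 29, 22, 23, 10, 37.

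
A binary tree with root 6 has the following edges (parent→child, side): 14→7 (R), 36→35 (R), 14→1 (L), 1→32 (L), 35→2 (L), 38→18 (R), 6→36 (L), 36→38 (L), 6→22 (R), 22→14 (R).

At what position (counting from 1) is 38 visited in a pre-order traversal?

Pre-order visits the node, then its left subtree, then its right subtree.
Visit 6.
At 6: go left to 36.
  Visit 36.
  At 36: go left to 38.
    Visit 38.
    At 38: no left child.
    At 38: go right to 18.
      18 is a leaf — visit 18.
  At 36: go right to 35.
    Visit 35.
    At 35: go left to 2.
      2 is a leaf — visit 2.
    At 35: no right child.
At 6: go right to 22.
  Visit 22.
  At 22: no left child.
  At 22: go right to 14.
    Visit 14.
    At 14: go left to 1.
      Visit 1.
      At 1: go left to 32.
        32 is a leaf — visit 32.
      At 1: no right child.
    At 14: go right to 7.
      7 is a leaf — visit 7.
Full pre-order sequence: 6, 36, 38, 18, 35, 2, 22, 14, 1, 32, 7.

3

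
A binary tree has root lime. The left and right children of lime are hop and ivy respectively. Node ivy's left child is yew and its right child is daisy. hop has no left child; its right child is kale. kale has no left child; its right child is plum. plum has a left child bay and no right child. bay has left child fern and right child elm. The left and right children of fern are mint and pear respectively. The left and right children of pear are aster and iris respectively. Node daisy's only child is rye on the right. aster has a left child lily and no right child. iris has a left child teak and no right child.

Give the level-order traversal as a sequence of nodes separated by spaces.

lime hop ivy kale yew daisy plum rye bay fern elm mint pear aster iris lily teak

Level-order visits nodes level by level from the root, left to right within each level.
Level 0: lime
Level 1: hop, ivy
Level 2: kale, yew, daisy
Level 3: plum, rye
Level 4: bay
Level 5: fern, elm
Level 6: mint, pear
Level 7: aster, iris
Level 8: lily, teak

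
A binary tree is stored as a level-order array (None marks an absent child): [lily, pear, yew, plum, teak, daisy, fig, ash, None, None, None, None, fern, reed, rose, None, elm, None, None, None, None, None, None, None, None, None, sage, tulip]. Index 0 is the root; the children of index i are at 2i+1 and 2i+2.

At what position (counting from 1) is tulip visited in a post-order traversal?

Post-order visits the left subtree, then the right subtree, then the node.
At lily: go left to pear.
  At pear: go left to plum.
    At plum: go left to ash.
      At ash: no left child.
      At ash: go right to elm.
        elm is a leaf — visit elm.
      Visit ash.
    At plum: no right child.
    Visit plum.
  At pear: go right to teak.
    teak is a leaf — visit teak.
  Visit pear.
At lily: go right to yew.
  At yew: go left to daisy.
    At daisy: no left child.
    At daisy: go right to fern.
      At fern: no left child.
      At fern: go right to sage.
        sage is a leaf — visit sage.
      Visit fern.
    Visit daisy.
  At yew: go right to fig.
    At fig: go left to reed.
      At reed: go left to tulip.
        tulip is a leaf — visit tulip.
      At reed: no right child.
      Visit reed.
    At fig: go right to rose.
      rose is a leaf — visit rose.
    Visit fig.
  Visit yew.
Visit lily.
Full post-order sequence: elm, ash, plum, teak, pear, sage, fern, daisy, tulip, reed, rose, fig, yew, lily.

9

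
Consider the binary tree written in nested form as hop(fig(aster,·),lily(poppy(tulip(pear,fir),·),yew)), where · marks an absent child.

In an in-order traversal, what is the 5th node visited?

tulip

In-order visits the left subtree, then the node, then the right subtree.
At hop: go left to fig.
  At fig: go left to aster.
    aster is a leaf — visit aster.
  Visit fig.
  At fig: no right child.
Visit hop.
At hop: go right to lily.
  At lily: go left to poppy.
    At poppy: go left to tulip.
      At tulip: go left to pear.
        pear is a leaf — visit pear.
      Visit tulip.
      At tulip: go right to fir.
        fir is a leaf — visit fir.
    Visit poppy.
    At poppy: no right child.
  Visit lily.
  At lily: go right to yew.
    yew is a leaf — visit yew.
Full in-order sequence: aster, fig, hop, pear, tulip, fir, poppy, lily, yew.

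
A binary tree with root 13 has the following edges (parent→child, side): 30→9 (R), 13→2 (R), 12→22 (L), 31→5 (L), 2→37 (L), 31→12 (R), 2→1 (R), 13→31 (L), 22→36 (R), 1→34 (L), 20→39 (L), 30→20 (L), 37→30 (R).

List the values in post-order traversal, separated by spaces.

5 36 22 12 31 39 20 9 30 37 34 1 2 13

Post-order visits the left subtree, then the right subtree, then the node.
At 13: go left to 31.
  At 31: go left to 5.
    5 is a leaf — visit 5.
  At 31: go right to 12.
    At 12: go left to 22.
      At 22: no left child.
      At 22: go right to 36.
        36 is a leaf — visit 36.
      Visit 22.
    At 12: no right child.
    Visit 12.
  Visit 31.
At 13: go right to 2.
  At 2: go left to 37.
    At 37: no left child.
    At 37: go right to 30.
      At 30: go left to 20.
        At 20: go left to 39.
          39 is a leaf — visit 39.
        At 20: no right child.
        Visit 20.
      At 30: go right to 9.
        9 is a leaf — visit 9.
      Visit 30.
    Visit 37.
  At 2: go right to 1.
    At 1: go left to 34.
      34 is a leaf — visit 34.
    At 1: no right child.
    Visit 1.
  Visit 2.
Visit 13.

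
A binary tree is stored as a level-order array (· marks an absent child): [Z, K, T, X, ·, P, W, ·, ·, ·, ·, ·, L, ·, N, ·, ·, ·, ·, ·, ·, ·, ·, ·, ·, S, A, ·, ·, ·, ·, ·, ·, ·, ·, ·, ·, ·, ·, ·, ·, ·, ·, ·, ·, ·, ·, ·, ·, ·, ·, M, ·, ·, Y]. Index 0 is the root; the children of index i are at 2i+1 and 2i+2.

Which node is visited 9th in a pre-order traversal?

Pre-order visits the node, then its left subtree, then its right subtree.
Visit Z.
At Z: go left to K.
  Visit K.
  At K: go left to X.
    X is a leaf — visit X.
  At K: no right child.
At Z: go right to T.
  Visit T.
  At T: go left to P.
    Visit P.
    At P: no left child.
    At P: go right to L.
      Visit L.
      At L: go left to S.
        Visit S.
        At S: go left to M.
          M is a leaf — visit M.
        At S: no right child.
      At L: go right to A.
        Visit A.
        At A: no left child.
        At A: go right to Y.
          Y is a leaf — visit Y.
  At T: go right to W.
    Visit W.
    At W: no left child.
    At W: go right to N.
      N is a leaf — visit N.
Full pre-order sequence: Z, K, X, T, P, L, S, M, A, Y, W, N.

A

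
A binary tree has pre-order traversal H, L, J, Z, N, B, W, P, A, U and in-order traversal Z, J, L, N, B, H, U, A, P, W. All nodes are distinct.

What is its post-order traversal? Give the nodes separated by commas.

The first element of pre-order is the root; it splits in-order into left and right subtrees.
Root H: left subtree has 5 nodes {Z, J, L, N, B}, right has 4 {U, A, P, W}.
  Root L: left subtree has 2 nodes {Z, J}, right has 2 {N, B}.
    Root J: left subtree has 1 node {Z}, right has 0 { }.
    Root N: left subtree has 0 nodes { }, right has 1 {B}.
  Root W: left subtree has 3 nodes {U, A, P}, right has 0 { }.
    Root P: left subtree has 2 nodes {U, A}, right has 0 { }.
      Root A: left subtree has 1 node {U}, right has 0 { }.

Z, J, B, N, L, U, A, P, W, H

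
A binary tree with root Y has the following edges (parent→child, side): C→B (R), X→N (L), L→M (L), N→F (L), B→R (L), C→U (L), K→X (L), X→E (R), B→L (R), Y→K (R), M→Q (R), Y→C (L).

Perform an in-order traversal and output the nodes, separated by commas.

In-order visits the left subtree, then the node, then the right subtree.
At Y: go left to C.
  At C: go left to U.
    U is a leaf — visit U.
  Visit C.
  At C: go right to B.
    At B: go left to R.
      R is a leaf — visit R.
    Visit B.
    At B: go right to L.
      At L: go left to M.
        At M: no left child.
        Visit M.
        At M: go right to Q.
          Q is a leaf — visit Q.
      Visit L.
      At L: no right child.
Visit Y.
At Y: go right to K.
  At K: go left to X.
    At X: go left to N.
      At N: go left to F.
        F is a leaf — visit F.
      Visit N.
      At N: no right child.
    Visit X.
    At X: go right to E.
      E is a leaf — visit E.
  Visit K.
  At K: no right child.

U, C, R, B, M, Q, L, Y, F, N, X, E, K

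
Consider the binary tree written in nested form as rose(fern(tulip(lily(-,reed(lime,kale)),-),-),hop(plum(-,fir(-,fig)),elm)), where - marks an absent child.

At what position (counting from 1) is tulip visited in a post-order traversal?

Post-order visits the left subtree, then the right subtree, then the node.
At rose: go left to fern.
  At fern: go left to tulip.
    At tulip: go left to lily.
      At lily: no left child.
      At lily: go right to reed.
        At reed: go left to lime.
          lime is a leaf — visit lime.
        At reed: go right to kale.
          kale is a leaf — visit kale.
        Visit reed.
      Visit lily.
    At tulip: no right child.
    Visit tulip.
  At fern: no right child.
  Visit fern.
At rose: go right to hop.
  At hop: go left to plum.
    At plum: no left child.
    At plum: go right to fir.
      At fir: no left child.
      At fir: go right to fig.
        fig is a leaf — visit fig.
      Visit fir.
    Visit plum.
  At hop: go right to elm.
    elm is a leaf — visit elm.
  Visit hop.
Visit rose.
Full post-order sequence: lime, kale, reed, lily, tulip, fern, fig, fir, plum, elm, hop, rose.

5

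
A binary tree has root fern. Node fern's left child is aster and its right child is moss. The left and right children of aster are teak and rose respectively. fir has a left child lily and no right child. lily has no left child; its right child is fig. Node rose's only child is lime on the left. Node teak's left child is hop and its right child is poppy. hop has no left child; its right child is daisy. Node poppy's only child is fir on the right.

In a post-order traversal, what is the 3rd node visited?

fig

Post-order visits the left subtree, then the right subtree, then the node.
At fern: go left to aster.
  At aster: go left to teak.
    At teak: go left to hop.
      At hop: no left child.
      At hop: go right to daisy.
        daisy is a leaf — visit daisy.
      Visit hop.
    At teak: go right to poppy.
      At poppy: no left child.
      At poppy: go right to fir.
        At fir: go left to lily.
          At lily: no left child.
          At lily: go right to fig.
            fig is a leaf — visit fig.
          Visit lily.
        At fir: no right child.
        Visit fir.
      Visit poppy.
    Visit teak.
  At aster: go right to rose.
    At rose: go left to lime.
      lime is a leaf — visit lime.
    At rose: no right child.
    Visit rose.
  Visit aster.
At fern: go right to moss.
  moss is a leaf — visit moss.
Visit fern.
Full post-order sequence: daisy, hop, fig, lily, fir, poppy, teak, lime, rose, aster, moss, fern.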